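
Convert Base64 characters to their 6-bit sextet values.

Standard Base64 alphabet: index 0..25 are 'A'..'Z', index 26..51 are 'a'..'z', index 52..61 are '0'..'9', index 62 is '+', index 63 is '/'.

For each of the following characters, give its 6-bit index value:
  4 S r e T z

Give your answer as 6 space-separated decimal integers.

'4': 0..9 range, 52 + ord('4') − ord('0') = 56
'S': A..Z range, ord('S') − ord('A') = 18
'r': a..z range, 26 + ord('r') − ord('a') = 43
'e': a..z range, 26 + ord('e') − ord('a') = 30
'T': A..Z range, ord('T') − ord('A') = 19
'z': a..z range, 26 + ord('z') − ord('a') = 51

Answer: 56 18 43 30 19 51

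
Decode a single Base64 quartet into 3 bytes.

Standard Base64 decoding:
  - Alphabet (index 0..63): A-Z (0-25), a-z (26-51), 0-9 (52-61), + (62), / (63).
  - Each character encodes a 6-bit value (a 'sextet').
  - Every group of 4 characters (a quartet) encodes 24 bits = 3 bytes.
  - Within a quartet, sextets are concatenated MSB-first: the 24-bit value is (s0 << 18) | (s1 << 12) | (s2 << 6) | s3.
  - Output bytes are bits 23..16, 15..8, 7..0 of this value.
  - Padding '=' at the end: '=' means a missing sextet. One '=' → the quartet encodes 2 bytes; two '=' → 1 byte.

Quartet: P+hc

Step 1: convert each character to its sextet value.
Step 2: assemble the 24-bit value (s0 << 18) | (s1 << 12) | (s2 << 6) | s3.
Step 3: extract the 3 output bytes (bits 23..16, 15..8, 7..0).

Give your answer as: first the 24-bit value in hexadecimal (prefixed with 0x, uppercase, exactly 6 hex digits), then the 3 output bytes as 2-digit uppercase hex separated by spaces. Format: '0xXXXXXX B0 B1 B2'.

Answer: 0x3FE85C 3F E8 5C

Derivation:
Sextets: P=15, +=62, h=33, c=28
24-bit: (15<<18) | (62<<12) | (33<<6) | 28
      = 0x3C0000 | 0x03E000 | 0x000840 | 0x00001C
      = 0x3FE85C
Bytes: (v>>16)&0xFF=3F, (v>>8)&0xFF=E8, v&0xFF=5C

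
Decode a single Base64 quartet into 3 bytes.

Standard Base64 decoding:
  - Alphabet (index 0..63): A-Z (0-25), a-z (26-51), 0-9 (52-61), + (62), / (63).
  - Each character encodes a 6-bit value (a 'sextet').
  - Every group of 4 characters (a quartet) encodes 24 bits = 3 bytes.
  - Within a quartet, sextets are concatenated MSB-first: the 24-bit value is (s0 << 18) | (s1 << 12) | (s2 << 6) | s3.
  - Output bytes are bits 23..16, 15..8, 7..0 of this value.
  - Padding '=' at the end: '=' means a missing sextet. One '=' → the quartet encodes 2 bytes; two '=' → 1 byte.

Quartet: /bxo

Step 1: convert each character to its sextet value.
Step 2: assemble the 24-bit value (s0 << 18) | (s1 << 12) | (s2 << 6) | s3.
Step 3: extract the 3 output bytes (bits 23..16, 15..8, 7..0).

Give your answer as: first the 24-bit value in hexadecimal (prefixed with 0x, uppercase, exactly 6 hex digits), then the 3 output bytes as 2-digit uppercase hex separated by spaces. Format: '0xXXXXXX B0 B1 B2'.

Answer: 0xFDBC68 FD BC 68

Derivation:
Sextets: /=63, b=27, x=49, o=40
24-bit: (63<<18) | (27<<12) | (49<<6) | 40
      = 0xFC0000 | 0x01B000 | 0x000C40 | 0x000028
      = 0xFDBC68
Bytes: (v>>16)&0xFF=FD, (v>>8)&0xFF=BC, v&0xFF=68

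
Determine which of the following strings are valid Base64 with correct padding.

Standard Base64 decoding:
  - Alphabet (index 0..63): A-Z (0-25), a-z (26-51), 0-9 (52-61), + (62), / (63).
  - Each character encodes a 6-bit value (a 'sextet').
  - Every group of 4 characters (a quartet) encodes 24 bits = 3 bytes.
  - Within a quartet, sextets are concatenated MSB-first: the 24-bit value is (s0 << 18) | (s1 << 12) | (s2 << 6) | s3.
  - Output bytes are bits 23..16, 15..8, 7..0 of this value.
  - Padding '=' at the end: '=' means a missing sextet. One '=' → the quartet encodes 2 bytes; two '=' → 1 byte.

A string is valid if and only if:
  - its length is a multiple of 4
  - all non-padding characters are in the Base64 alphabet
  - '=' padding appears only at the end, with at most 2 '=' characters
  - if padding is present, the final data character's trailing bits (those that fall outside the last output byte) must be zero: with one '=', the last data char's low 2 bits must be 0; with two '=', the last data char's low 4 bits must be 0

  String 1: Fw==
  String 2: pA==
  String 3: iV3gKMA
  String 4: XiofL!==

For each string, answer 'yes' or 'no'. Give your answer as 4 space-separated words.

Answer: yes yes no no

Derivation:
String 1: 'Fw==' → valid
String 2: 'pA==' → valid
String 3: 'iV3gKMA' → invalid (len=7 not mult of 4)
String 4: 'XiofL!==' → invalid (bad char(s): ['!'])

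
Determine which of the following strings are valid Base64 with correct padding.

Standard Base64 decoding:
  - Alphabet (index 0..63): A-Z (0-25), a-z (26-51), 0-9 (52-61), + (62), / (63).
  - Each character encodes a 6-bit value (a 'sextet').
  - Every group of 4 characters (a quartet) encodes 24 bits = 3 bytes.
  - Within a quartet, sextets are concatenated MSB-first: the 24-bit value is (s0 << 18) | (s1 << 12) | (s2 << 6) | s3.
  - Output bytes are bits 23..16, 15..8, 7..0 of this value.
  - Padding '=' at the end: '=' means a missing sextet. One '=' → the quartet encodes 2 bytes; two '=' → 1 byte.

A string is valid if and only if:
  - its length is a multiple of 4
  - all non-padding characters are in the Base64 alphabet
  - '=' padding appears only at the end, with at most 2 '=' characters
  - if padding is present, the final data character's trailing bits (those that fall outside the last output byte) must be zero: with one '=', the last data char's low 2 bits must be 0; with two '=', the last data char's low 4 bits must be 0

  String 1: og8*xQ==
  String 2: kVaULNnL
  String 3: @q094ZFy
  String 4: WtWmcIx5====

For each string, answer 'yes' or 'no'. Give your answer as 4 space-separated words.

Answer: no yes no no

Derivation:
String 1: 'og8*xQ==' → invalid (bad char(s): ['*'])
String 2: 'kVaULNnL' → valid
String 3: '@q094ZFy' → invalid (bad char(s): ['@'])
String 4: 'WtWmcIx5====' → invalid (4 pad chars (max 2))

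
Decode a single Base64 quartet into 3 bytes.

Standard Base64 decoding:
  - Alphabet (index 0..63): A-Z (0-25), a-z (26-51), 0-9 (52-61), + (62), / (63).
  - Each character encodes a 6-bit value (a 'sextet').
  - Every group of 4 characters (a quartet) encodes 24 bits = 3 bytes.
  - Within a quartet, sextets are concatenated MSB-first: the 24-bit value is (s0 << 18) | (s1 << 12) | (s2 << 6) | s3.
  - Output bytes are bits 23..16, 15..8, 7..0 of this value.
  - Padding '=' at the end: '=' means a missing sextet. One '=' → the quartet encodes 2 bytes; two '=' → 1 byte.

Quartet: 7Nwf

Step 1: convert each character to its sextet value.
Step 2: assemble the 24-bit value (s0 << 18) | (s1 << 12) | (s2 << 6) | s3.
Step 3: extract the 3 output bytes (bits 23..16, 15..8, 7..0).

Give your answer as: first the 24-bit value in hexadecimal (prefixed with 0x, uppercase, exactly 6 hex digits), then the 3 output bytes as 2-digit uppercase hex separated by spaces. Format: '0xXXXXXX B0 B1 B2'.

Sextets: 7=59, N=13, w=48, f=31
24-bit: (59<<18) | (13<<12) | (48<<6) | 31
      = 0xEC0000 | 0x00D000 | 0x000C00 | 0x00001F
      = 0xECDC1F
Bytes: (v>>16)&0xFF=EC, (v>>8)&0xFF=DC, v&0xFF=1F

Answer: 0xECDC1F EC DC 1F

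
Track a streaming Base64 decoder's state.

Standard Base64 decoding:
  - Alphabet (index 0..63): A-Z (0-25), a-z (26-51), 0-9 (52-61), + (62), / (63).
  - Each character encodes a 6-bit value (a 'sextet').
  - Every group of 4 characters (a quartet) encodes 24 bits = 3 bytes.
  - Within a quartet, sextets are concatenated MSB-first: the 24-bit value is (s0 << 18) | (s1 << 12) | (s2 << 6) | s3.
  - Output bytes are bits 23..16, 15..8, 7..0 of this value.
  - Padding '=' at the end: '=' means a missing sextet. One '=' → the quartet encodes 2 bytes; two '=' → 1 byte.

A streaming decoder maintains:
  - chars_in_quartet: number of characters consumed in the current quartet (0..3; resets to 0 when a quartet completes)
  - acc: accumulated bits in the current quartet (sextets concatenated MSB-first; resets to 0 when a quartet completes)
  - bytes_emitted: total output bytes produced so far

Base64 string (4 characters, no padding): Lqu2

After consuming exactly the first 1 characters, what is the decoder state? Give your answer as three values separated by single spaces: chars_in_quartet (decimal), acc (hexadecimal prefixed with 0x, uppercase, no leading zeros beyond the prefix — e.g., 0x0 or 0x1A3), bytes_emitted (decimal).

After char 0 ('L'=11): chars_in_quartet=1 acc=0xB bytes_emitted=0

Answer: 1 0xB 0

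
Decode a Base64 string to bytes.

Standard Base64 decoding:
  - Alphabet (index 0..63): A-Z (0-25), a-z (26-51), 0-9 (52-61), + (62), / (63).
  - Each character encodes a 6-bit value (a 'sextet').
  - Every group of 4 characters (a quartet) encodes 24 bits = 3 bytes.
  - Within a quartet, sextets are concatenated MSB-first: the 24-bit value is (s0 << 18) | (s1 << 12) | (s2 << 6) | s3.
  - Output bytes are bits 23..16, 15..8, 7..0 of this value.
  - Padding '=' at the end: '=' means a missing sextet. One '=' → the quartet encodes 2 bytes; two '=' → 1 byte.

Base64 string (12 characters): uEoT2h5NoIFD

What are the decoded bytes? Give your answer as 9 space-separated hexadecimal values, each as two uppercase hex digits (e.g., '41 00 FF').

Answer: B8 4A 13 DA 1E 4D A0 81 43

Derivation:
After char 0 ('u'=46): chars_in_quartet=1 acc=0x2E bytes_emitted=0
After char 1 ('E'=4): chars_in_quartet=2 acc=0xB84 bytes_emitted=0
After char 2 ('o'=40): chars_in_quartet=3 acc=0x2E128 bytes_emitted=0
After char 3 ('T'=19): chars_in_quartet=4 acc=0xB84A13 -> emit B8 4A 13, reset; bytes_emitted=3
After char 4 ('2'=54): chars_in_quartet=1 acc=0x36 bytes_emitted=3
After char 5 ('h'=33): chars_in_quartet=2 acc=0xDA1 bytes_emitted=3
After char 6 ('5'=57): chars_in_quartet=3 acc=0x36879 bytes_emitted=3
After char 7 ('N'=13): chars_in_quartet=4 acc=0xDA1E4D -> emit DA 1E 4D, reset; bytes_emitted=6
After char 8 ('o'=40): chars_in_quartet=1 acc=0x28 bytes_emitted=6
After char 9 ('I'=8): chars_in_quartet=2 acc=0xA08 bytes_emitted=6
After char 10 ('F'=5): chars_in_quartet=3 acc=0x28205 bytes_emitted=6
After char 11 ('D'=3): chars_in_quartet=4 acc=0xA08143 -> emit A0 81 43, reset; bytes_emitted=9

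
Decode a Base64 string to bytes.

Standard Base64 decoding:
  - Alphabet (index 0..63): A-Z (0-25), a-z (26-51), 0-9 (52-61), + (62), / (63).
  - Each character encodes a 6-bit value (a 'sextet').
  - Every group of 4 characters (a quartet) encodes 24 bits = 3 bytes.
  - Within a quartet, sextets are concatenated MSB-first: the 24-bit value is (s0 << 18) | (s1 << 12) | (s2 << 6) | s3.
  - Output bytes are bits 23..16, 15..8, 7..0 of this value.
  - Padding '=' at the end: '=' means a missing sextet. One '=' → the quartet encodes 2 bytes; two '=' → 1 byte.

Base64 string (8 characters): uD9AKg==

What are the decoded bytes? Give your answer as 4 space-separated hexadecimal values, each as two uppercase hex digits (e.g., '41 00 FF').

After char 0 ('u'=46): chars_in_quartet=1 acc=0x2E bytes_emitted=0
After char 1 ('D'=3): chars_in_quartet=2 acc=0xB83 bytes_emitted=0
After char 2 ('9'=61): chars_in_quartet=3 acc=0x2E0FD bytes_emitted=0
After char 3 ('A'=0): chars_in_quartet=4 acc=0xB83F40 -> emit B8 3F 40, reset; bytes_emitted=3
After char 4 ('K'=10): chars_in_quartet=1 acc=0xA bytes_emitted=3
After char 5 ('g'=32): chars_in_quartet=2 acc=0x2A0 bytes_emitted=3
Padding '==': partial quartet acc=0x2A0 -> emit 2A; bytes_emitted=4

Answer: B8 3F 40 2A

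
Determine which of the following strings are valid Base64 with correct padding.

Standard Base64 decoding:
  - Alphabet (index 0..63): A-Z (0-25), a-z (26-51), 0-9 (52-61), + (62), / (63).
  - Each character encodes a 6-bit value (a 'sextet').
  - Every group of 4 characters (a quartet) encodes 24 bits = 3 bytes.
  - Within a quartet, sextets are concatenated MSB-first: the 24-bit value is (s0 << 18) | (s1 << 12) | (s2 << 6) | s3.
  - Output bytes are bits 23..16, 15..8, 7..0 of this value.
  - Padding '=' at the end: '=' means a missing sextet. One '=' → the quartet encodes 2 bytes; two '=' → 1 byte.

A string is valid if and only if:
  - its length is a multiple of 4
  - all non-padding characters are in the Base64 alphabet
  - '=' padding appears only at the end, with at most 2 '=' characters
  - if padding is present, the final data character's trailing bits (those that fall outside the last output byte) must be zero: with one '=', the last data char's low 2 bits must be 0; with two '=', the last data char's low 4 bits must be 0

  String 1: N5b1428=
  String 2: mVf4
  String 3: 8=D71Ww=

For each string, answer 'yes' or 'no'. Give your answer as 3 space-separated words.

String 1: 'N5b1428=' → valid
String 2: 'mVf4' → valid
String 3: '8=D71Ww=' → invalid (bad char(s): ['=']; '=' in middle)

Answer: yes yes no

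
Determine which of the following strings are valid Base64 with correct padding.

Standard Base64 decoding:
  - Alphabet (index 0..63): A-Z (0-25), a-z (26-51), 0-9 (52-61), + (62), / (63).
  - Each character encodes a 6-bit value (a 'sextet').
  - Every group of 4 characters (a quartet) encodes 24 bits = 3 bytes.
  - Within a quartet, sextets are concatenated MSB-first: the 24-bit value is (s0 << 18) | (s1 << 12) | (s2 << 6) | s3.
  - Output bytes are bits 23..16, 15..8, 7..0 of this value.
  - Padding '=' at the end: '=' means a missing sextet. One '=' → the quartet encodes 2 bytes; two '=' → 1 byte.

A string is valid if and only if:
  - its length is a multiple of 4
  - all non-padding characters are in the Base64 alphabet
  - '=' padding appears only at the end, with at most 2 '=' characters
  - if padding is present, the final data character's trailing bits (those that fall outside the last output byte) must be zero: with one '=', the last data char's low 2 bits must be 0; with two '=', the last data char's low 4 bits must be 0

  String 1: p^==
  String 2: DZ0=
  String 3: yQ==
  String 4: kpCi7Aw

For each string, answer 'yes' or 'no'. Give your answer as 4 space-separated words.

Answer: no yes yes no

Derivation:
String 1: 'p^==' → invalid (bad char(s): ['^'])
String 2: 'DZ0=' → valid
String 3: 'yQ==' → valid
String 4: 'kpCi7Aw' → invalid (len=7 not mult of 4)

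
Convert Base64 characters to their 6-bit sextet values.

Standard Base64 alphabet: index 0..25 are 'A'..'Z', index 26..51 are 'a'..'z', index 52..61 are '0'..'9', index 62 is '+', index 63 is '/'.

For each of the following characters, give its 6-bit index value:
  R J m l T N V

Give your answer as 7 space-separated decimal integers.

Answer: 17 9 38 37 19 13 21

Derivation:
'R': A..Z range, ord('R') − ord('A') = 17
'J': A..Z range, ord('J') − ord('A') = 9
'm': a..z range, 26 + ord('m') − ord('a') = 38
'l': a..z range, 26 + ord('l') − ord('a') = 37
'T': A..Z range, ord('T') − ord('A') = 19
'N': A..Z range, ord('N') − ord('A') = 13
'V': A..Z range, ord('V') − ord('A') = 21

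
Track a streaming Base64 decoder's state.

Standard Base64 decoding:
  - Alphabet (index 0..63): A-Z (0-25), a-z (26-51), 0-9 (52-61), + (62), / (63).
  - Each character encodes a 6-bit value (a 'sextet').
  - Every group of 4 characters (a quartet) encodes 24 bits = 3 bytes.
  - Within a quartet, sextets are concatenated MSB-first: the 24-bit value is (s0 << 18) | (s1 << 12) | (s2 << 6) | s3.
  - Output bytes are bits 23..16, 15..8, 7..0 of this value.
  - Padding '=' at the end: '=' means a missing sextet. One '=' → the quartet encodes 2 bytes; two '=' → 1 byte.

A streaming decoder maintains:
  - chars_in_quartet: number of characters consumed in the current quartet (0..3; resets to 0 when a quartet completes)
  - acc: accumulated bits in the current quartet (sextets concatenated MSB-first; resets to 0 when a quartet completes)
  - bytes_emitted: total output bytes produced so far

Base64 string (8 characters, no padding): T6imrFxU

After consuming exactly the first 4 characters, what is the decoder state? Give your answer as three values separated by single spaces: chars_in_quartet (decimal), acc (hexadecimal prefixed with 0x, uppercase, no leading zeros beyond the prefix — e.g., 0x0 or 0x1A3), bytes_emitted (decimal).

Answer: 0 0x0 3

Derivation:
After char 0 ('T'=19): chars_in_quartet=1 acc=0x13 bytes_emitted=0
After char 1 ('6'=58): chars_in_quartet=2 acc=0x4FA bytes_emitted=0
After char 2 ('i'=34): chars_in_quartet=3 acc=0x13EA2 bytes_emitted=0
After char 3 ('m'=38): chars_in_quartet=4 acc=0x4FA8A6 -> emit 4F A8 A6, reset; bytes_emitted=3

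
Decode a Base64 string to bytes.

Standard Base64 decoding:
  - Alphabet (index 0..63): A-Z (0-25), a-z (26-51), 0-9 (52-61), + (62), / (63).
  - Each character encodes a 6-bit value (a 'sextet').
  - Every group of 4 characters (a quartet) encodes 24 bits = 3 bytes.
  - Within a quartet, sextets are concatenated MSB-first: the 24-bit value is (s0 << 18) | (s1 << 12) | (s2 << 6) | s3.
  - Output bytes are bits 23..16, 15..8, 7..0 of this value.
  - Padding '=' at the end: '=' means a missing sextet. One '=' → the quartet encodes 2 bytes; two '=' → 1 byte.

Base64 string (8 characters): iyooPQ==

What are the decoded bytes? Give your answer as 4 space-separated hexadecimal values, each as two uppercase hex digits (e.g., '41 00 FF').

Answer: 8B 2A 28 3D

Derivation:
After char 0 ('i'=34): chars_in_quartet=1 acc=0x22 bytes_emitted=0
After char 1 ('y'=50): chars_in_quartet=2 acc=0x8B2 bytes_emitted=0
After char 2 ('o'=40): chars_in_quartet=3 acc=0x22CA8 bytes_emitted=0
After char 3 ('o'=40): chars_in_quartet=4 acc=0x8B2A28 -> emit 8B 2A 28, reset; bytes_emitted=3
After char 4 ('P'=15): chars_in_quartet=1 acc=0xF bytes_emitted=3
After char 5 ('Q'=16): chars_in_quartet=2 acc=0x3D0 bytes_emitted=3
Padding '==': partial quartet acc=0x3D0 -> emit 3D; bytes_emitted=4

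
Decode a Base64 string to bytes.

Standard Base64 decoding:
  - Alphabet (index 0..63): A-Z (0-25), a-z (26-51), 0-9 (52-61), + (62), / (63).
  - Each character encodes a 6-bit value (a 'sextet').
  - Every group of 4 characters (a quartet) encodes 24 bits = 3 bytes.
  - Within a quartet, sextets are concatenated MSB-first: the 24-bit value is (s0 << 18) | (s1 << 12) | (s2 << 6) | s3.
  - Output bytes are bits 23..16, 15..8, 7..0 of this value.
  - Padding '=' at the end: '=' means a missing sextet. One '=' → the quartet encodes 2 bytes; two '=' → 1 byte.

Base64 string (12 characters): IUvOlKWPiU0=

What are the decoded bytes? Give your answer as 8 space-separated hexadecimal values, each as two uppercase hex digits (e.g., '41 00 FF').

Answer: 21 4B CE 94 A5 8F 89 4D

Derivation:
After char 0 ('I'=8): chars_in_quartet=1 acc=0x8 bytes_emitted=0
After char 1 ('U'=20): chars_in_quartet=2 acc=0x214 bytes_emitted=0
After char 2 ('v'=47): chars_in_quartet=3 acc=0x852F bytes_emitted=0
After char 3 ('O'=14): chars_in_quartet=4 acc=0x214BCE -> emit 21 4B CE, reset; bytes_emitted=3
After char 4 ('l'=37): chars_in_quartet=1 acc=0x25 bytes_emitted=3
After char 5 ('K'=10): chars_in_quartet=2 acc=0x94A bytes_emitted=3
After char 6 ('W'=22): chars_in_quartet=3 acc=0x25296 bytes_emitted=3
After char 7 ('P'=15): chars_in_quartet=4 acc=0x94A58F -> emit 94 A5 8F, reset; bytes_emitted=6
After char 8 ('i'=34): chars_in_quartet=1 acc=0x22 bytes_emitted=6
After char 9 ('U'=20): chars_in_quartet=2 acc=0x894 bytes_emitted=6
After char 10 ('0'=52): chars_in_quartet=3 acc=0x22534 bytes_emitted=6
Padding '=': partial quartet acc=0x22534 -> emit 89 4D; bytes_emitted=8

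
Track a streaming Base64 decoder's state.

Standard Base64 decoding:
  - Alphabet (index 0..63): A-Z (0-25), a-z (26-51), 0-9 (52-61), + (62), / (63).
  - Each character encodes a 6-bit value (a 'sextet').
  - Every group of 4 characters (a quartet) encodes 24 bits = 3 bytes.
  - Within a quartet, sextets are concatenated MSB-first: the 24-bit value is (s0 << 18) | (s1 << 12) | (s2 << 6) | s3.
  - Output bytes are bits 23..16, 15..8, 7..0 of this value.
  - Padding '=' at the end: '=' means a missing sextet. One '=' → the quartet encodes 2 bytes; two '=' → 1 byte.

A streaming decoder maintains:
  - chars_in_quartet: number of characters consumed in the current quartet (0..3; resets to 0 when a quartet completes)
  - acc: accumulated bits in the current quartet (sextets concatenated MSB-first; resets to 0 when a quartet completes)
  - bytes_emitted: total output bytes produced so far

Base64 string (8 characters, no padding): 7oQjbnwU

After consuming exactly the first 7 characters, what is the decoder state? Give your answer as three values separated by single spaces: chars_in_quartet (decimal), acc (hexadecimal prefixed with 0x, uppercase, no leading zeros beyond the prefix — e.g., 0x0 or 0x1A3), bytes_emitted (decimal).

After char 0 ('7'=59): chars_in_quartet=1 acc=0x3B bytes_emitted=0
After char 1 ('o'=40): chars_in_quartet=2 acc=0xEE8 bytes_emitted=0
After char 2 ('Q'=16): chars_in_quartet=3 acc=0x3BA10 bytes_emitted=0
After char 3 ('j'=35): chars_in_quartet=4 acc=0xEE8423 -> emit EE 84 23, reset; bytes_emitted=3
After char 4 ('b'=27): chars_in_quartet=1 acc=0x1B bytes_emitted=3
After char 5 ('n'=39): chars_in_quartet=2 acc=0x6E7 bytes_emitted=3
After char 6 ('w'=48): chars_in_quartet=3 acc=0x1B9F0 bytes_emitted=3

Answer: 3 0x1B9F0 3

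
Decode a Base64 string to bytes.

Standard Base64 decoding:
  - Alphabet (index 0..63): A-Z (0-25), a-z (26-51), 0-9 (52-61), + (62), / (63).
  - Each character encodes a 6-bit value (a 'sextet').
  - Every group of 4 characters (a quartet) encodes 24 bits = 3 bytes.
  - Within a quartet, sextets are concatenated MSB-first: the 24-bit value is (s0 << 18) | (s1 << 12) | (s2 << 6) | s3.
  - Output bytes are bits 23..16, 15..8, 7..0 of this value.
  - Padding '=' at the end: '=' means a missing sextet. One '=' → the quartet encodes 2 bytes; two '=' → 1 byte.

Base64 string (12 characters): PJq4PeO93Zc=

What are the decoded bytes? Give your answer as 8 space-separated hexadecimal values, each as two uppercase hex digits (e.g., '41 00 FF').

After char 0 ('P'=15): chars_in_quartet=1 acc=0xF bytes_emitted=0
After char 1 ('J'=9): chars_in_quartet=2 acc=0x3C9 bytes_emitted=0
After char 2 ('q'=42): chars_in_quartet=3 acc=0xF26A bytes_emitted=0
After char 3 ('4'=56): chars_in_quartet=4 acc=0x3C9AB8 -> emit 3C 9A B8, reset; bytes_emitted=3
After char 4 ('P'=15): chars_in_quartet=1 acc=0xF bytes_emitted=3
After char 5 ('e'=30): chars_in_quartet=2 acc=0x3DE bytes_emitted=3
After char 6 ('O'=14): chars_in_quartet=3 acc=0xF78E bytes_emitted=3
After char 7 ('9'=61): chars_in_quartet=4 acc=0x3DE3BD -> emit 3D E3 BD, reset; bytes_emitted=6
After char 8 ('3'=55): chars_in_quartet=1 acc=0x37 bytes_emitted=6
After char 9 ('Z'=25): chars_in_quartet=2 acc=0xDD9 bytes_emitted=6
After char 10 ('c'=28): chars_in_quartet=3 acc=0x3765C bytes_emitted=6
Padding '=': partial quartet acc=0x3765C -> emit DD 97; bytes_emitted=8

Answer: 3C 9A B8 3D E3 BD DD 97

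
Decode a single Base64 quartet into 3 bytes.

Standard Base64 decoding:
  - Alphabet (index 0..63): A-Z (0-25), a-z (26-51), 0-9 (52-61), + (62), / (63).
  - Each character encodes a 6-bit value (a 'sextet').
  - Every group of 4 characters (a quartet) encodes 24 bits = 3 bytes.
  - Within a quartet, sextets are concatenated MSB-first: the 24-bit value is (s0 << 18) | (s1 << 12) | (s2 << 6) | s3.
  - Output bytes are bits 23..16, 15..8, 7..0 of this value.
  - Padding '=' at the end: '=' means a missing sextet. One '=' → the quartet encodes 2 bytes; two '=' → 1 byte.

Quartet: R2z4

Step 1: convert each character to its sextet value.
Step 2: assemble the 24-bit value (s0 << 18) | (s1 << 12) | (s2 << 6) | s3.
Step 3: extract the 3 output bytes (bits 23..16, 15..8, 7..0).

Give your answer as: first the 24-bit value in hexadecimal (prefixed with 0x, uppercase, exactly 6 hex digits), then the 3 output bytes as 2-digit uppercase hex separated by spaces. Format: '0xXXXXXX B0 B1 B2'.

Answer: 0x476CF8 47 6C F8

Derivation:
Sextets: R=17, 2=54, z=51, 4=56
24-bit: (17<<18) | (54<<12) | (51<<6) | 56
      = 0x440000 | 0x036000 | 0x000CC0 | 0x000038
      = 0x476CF8
Bytes: (v>>16)&0xFF=47, (v>>8)&0xFF=6C, v&0xFF=F8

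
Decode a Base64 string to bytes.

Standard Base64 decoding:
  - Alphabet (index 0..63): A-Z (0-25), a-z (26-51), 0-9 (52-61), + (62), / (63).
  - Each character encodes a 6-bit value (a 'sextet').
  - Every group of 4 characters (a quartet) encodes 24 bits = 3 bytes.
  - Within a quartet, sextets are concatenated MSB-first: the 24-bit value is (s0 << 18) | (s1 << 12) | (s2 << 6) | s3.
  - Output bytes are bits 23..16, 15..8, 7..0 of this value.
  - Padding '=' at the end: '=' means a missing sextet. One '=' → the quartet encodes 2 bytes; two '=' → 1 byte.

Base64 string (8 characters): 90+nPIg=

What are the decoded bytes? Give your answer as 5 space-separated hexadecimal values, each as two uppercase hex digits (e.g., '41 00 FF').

After char 0 ('9'=61): chars_in_quartet=1 acc=0x3D bytes_emitted=0
After char 1 ('0'=52): chars_in_quartet=2 acc=0xF74 bytes_emitted=0
After char 2 ('+'=62): chars_in_quartet=3 acc=0x3DD3E bytes_emitted=0
After char 3 ('n'=39): chars_in_quartet=4 acc=0xF74FA7 -> emit F7 4F A7, reset; bytes_emitted=3
After char 4 ('P'=15): chars_in_quartet=1 acc=0xF bytes_emitted=3
After char 5 ('I'=8): chars_in_quartet=2 acc=0x3C8 bytes_emitted=3
After char 6 ('g'=32): chars_in_quartet=3 acc=0xF220 bytes_emitted=3
Padding '=': partial quartet acc=0xF220 -> emit 3C 88; bytes_emitted=5

Answer: F7 4F A7 3C 88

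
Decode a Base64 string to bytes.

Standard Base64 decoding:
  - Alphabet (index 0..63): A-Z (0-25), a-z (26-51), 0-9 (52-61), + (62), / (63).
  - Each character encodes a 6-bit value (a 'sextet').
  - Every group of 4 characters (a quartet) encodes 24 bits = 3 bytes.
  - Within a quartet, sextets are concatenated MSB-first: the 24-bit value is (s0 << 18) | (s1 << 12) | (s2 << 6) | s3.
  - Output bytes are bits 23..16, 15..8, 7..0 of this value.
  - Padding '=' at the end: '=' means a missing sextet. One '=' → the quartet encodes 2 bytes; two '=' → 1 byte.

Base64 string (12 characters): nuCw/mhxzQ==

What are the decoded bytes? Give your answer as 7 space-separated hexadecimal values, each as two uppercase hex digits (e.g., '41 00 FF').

After char 0 ('n'=39): chars_in_quartet=1 acc=0x27 bytes_emitted=0
After char 1 ('u'=46): chars_in_quartet=2 acc=0x9EE bytes_emitted=0
After char 2 ('C'=2): chars_in_quartet=3 acc=0x27B82 bytes_emitted=0
After char 3 ('w'=48): chars_in_quartet=4 acc=0x9EE0B0 -> emit 9E E0 B0, reset; bytes_emitted=3
After char 4 ('/'=63): chars_in_quartet=1 acc=0x3F bytes_emitted=3
After char 5 ('m'=38): chars_in_quartet=2 acc=0xFE6 bytes_emitted=3
After char 6 ('h'=33): chars_in_quartet=3 acc=0x3F9A1 bytes_emitted=3
After char 7 ('x'=49): chars_in_quartet=4 acc=0xFE6871 -> emit FE 68 71, reset; bytes_emitted=6
After char 8 ('z'=51): chars_in_quartet=1 acc=0x33 bytes_emitted=6
After char 9 ('Q'=16): chars_in_quartet=2 acc=0xCD0 bytes_emitted=6
Padding '==': partial quartet acc=0xCD0 -> emit CD; bytes_emitted=7

Answer: 9E E0 B0 FE 68 71 CD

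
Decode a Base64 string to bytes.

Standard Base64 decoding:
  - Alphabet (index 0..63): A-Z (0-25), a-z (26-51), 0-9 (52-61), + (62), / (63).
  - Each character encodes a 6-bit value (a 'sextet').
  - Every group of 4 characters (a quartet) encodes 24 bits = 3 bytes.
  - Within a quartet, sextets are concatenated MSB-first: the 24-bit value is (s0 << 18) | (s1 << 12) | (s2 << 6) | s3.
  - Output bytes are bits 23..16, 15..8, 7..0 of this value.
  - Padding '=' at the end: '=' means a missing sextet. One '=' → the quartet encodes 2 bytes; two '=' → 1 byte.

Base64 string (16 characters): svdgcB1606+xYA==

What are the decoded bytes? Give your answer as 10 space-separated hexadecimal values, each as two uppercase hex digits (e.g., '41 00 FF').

Answer: B2 F7 60 70 1D 7A D3 AF B1 60

Derivation:
After char 0 ('s'=44): chars_in_quartet=1 acc=0x2C bytes_emitted=0
After char 1 ('v'=47): chars_in_quartet=2 acc=0xB2F bytes_emitted=0
After char 2 ('d'=29): chars_in_quartet=3 acc=0x2CBDD bytes_emitted=0
After char 3 ('g'=32): chars_in_quartet=4 acc=0xB2F760 -> emit B2 F7 60, reset; bytes_emitted=3
After char 4 ('c'=28): chars_in_quartet=1 acc=0x1C bytes_emitted=3
After char 5 ('B'=1): chars_in_quartet=2 acc=0x701 bytes_emitted=3
After char 6 ('1'=53): chars_in_quartet=3 acc=0x1C075 bytes_emitted=3
After char 7 ('6'=58): chars_in_quartet=4 acc=0x701D7A -> emit 70 1D 7A, reset; bytes_emitted=6
After char 8 ('0'=52): chars_in_quartet=1 acc=0x34 bytes_emitted=6
After char 9 ('6'=58): chars_in_quartet=2 acc=0xD3A bytes_emitted=6
After char 10 ('+'=62): chars_in_quartet=3 acc=0x34EBE bytes_emitted=6
After char 11 ('x'=49): chars_in_quartet=4 acc=0xD3AFB1 -> emit D3 AF B1, reset; bytes_emitted=9
After char 12 ('Y'=24): chars_in_quartet=1 acc=0x18 bytes_emitted=9
After char 13 ('A'=0): chars_in_quartet=2 acc=0x600 bytes_emitted=9
Padding '==': partial quartet acc=0x600 -> emit 60; bytes_emitted=10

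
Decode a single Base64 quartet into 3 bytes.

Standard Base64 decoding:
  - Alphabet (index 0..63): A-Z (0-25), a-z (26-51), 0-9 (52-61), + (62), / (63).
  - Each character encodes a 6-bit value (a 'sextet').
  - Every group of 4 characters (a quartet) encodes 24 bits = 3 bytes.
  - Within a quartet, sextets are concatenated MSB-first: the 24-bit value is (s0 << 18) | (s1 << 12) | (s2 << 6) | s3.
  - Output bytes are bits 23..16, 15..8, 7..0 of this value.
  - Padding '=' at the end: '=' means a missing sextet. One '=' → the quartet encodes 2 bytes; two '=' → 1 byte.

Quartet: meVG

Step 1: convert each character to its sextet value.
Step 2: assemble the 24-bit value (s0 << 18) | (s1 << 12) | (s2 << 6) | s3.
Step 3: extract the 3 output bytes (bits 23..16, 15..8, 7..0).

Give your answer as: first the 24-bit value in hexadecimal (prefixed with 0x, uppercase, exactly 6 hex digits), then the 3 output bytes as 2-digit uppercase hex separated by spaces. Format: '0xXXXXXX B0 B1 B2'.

Sextets: m=38, e=30, V=21, G=6
24-bit: (38<<18) | (30<<12) | (21<<6) | 6
      = 0x980000 | 0x01E000 | 0x000540 | 0x000006
      = 0x99E546
Bytes: (v>>16)&0xFF=99, (v>>8)&0xFF=E5, v&0xFF=46

Answer: 0x99E546 99 E5 46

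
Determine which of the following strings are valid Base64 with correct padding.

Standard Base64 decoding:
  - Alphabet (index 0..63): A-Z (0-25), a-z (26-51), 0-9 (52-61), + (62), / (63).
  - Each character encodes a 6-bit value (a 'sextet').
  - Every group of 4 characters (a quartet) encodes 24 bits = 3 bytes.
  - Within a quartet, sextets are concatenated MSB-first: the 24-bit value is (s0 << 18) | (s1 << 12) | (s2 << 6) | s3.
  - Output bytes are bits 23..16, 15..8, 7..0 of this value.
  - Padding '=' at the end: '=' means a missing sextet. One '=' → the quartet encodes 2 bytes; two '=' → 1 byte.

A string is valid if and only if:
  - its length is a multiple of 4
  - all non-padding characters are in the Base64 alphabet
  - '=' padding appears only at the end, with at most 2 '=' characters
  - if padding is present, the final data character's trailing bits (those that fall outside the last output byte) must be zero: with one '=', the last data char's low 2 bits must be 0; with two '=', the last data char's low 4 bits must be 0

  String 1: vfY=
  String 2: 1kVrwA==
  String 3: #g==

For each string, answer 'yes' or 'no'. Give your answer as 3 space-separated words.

String 1: 'vfY=' → valid
String 2: '1kVrwA==' → valid
String 3: '#g==' → invalid (bad char(s): ['#'])

Answer: yes yes no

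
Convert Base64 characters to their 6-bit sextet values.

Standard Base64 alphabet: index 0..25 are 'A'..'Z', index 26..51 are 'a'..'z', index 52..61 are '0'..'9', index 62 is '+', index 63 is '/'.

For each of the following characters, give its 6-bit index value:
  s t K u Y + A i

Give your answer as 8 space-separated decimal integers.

's': a..z range, 26 + ord('s') − ord('a') = 44
't': a..z range, 26 + ord('t') − ord('a') = 45
'K': A..Z range, ord('K') − ord('A') = 10
'u': a..z range, 26 + ord('u') − ord('a') = 46
'Y': A..Z range, ord('Y') − ord('A') = 24
'+': index 62
'A': A..Z range, ord('A') − ord('A') = 0
'i': a..z range, 26 + ord('i') − ord('a') = 34

Answer: 44 45 10 46 24 62 0 34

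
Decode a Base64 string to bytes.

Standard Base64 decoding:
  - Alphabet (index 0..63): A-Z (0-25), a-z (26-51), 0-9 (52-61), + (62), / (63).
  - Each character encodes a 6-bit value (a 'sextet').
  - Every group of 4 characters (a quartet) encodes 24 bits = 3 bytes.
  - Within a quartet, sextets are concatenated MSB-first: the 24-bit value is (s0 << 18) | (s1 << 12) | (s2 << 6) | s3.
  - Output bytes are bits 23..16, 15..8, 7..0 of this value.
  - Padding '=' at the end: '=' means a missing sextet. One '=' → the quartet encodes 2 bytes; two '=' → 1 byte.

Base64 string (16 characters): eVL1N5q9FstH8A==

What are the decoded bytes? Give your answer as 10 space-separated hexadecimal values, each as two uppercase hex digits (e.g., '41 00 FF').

After char 0 ('e'=30): chars_in_quartet=1 acc=0x1E bytes_emitted=0
After char 1 ('V'=21): chars_in_quartet=2 acc=0x795 bytes_emitted=0
After char 2 ('L'=11): chars_in_quartet=3 acc=0x1E54B bytes_emitted=0
After char 3 ('1'=53): chars_in_quartet=4 acc=0x7952F5 -> emit 79 52 F5, reset; bytes_emitted=3
After char 4 ('N'=13): chars_in_quartet=1 acc=0xD bytes_emitted=3
After char 5 ('5'=57): chars_in_quartet=2 acc=0x379 bytes_emitted=3
After char 6 ('q'=42): chars_in_quartet=3 acc=0xDE6A bytes_emitted=3
After char 7 ('9'=61): chars_in_quartet=4 acc=0x379ABD -> emit 37 9A BD, reset; bytes_emitted=6
After char 8 ('F'=5): chars_in_quartet=1 acc=0x5 bytes_emitted=6
After char 9 ('s'=44): chars_in_quartet=2 acc=0x16C bytes_emitted=6
After char 10 ('t'=45): chars_in_quartet=3 acc=0x5B2D bytes_emitted=6
After char 11 ('H'=7): chars_in_quartet=4 acc=0x16CB47 -> emit 16 CB 47, reset; bytes_emitted=9
After char 12 ('8'=60): chars_in_quartet=1 acc=0x3C bytes_emitted=9
After char 13 ('A'=0): chars_in_quartet=2 acc=0xF00 bytes_emitted=9
Padding '==': partial quartet acc=0xF00 -> emit F0; bytes_emitted=10

Answer: 79 52 F5 37 9A BD 16 CB 47 F0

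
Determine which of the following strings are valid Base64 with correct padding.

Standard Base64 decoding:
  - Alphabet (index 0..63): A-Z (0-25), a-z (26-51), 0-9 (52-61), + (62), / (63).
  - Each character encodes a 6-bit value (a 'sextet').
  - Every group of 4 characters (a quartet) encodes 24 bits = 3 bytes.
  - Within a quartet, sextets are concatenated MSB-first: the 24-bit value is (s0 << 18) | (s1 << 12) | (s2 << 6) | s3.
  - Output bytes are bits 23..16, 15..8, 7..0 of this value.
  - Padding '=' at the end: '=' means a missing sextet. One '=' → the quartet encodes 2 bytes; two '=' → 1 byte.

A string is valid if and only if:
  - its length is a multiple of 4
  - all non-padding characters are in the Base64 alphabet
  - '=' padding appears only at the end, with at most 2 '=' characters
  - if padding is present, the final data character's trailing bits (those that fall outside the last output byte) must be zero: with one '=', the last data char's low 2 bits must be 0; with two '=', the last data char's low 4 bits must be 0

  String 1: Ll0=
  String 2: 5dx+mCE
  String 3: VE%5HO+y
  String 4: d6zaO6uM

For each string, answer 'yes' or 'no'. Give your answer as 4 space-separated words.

String 1: 'Ll0=' → valid
String 2: '5dx+mCE' → invalid (len=7 not mult of 4)
String 3: 'VE%5HO+y' → invalid (bad char(s): ['%'])
String 4: 'd6zaO6uM' → valid

Answer: yes no no yes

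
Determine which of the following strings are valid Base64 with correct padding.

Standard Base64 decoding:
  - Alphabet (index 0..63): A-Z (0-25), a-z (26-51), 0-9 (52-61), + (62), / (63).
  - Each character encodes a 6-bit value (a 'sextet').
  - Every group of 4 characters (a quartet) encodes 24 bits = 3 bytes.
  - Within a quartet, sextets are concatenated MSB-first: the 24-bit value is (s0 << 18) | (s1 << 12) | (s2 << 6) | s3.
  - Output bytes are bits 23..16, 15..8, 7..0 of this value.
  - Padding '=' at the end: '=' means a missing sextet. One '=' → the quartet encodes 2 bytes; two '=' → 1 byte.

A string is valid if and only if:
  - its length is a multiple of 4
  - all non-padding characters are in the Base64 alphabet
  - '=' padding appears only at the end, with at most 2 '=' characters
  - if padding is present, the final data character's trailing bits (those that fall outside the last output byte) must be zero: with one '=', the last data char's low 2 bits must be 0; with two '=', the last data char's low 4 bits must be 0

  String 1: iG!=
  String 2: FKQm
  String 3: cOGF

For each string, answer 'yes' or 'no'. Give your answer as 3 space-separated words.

Answer: no yes yes

Derivation:
String 1: 'iG!=' → invalid (bad char(s): ['!'])
String 2: 'FKQm' → valid
String 3: 'cOGF' → valid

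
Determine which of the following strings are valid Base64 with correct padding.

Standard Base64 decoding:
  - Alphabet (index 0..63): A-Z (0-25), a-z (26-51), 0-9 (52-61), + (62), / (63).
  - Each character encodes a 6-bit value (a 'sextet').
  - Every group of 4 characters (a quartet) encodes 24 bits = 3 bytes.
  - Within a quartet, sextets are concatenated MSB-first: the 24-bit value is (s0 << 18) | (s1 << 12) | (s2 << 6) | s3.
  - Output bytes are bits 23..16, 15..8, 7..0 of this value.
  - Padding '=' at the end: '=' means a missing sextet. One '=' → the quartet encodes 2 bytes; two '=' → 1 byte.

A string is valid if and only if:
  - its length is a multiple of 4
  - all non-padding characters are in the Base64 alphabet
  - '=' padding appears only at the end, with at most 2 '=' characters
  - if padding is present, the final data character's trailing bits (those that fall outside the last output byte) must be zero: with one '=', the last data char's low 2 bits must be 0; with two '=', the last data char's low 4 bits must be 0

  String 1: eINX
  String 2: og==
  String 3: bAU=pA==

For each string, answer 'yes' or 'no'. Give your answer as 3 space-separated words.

Answer: yes yes no

Derivation:
String 1: 'eINX' → valid
String 2: 'og==' → valid
String 3: 'bAU=pA==' → invalid (bad char(s): ['=']; '=' in middle)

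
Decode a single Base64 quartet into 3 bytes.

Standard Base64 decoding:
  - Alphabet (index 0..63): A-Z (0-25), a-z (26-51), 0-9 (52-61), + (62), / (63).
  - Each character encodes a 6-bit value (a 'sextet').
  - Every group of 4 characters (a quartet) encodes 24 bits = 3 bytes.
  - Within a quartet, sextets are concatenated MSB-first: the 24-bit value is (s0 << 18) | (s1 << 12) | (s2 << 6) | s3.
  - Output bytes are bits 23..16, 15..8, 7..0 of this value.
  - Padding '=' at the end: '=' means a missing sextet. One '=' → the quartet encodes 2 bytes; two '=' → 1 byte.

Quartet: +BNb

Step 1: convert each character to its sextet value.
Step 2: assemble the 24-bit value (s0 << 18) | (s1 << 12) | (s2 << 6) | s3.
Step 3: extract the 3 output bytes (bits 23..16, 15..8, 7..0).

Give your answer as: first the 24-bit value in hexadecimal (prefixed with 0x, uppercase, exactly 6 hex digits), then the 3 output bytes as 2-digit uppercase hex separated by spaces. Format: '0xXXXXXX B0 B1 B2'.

Answer: 0xF8135B F8 13 5B

Derivation:
Sextets: +=62, B=1, N=13, b=27
24-bit: (62<<18) | (1<<12) | (13<<6) | 27
      = 0xF80000 | 0x001000 | 0x000340 | 0x00001B
      = 0xF8135B
Bytes: (v>>16)&0xFF=F8, (v>>8)&0xFF=13, v&0xFF=5B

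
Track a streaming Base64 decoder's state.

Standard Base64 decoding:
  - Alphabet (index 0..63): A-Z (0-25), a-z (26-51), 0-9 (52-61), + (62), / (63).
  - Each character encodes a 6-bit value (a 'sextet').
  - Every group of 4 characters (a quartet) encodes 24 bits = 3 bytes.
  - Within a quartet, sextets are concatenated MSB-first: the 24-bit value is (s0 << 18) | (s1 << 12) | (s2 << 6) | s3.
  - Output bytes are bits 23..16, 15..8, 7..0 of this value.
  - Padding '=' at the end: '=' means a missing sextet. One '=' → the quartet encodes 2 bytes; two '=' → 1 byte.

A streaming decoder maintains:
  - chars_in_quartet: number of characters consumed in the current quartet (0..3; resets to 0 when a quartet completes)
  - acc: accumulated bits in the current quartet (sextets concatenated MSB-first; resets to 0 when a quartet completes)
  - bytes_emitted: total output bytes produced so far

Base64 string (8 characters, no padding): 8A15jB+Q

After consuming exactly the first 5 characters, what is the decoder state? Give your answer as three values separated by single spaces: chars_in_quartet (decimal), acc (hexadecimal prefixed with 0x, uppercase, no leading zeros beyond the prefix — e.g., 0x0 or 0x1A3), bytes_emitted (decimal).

After char 0 ('8'=60): chars_in_quartet=1 acc=0x3C bytes_emitted=0
After char 1 ('A'=0): chars_in_quartet=2 acc=0xF00 bytes_emitted=0
After char 2 ('1'=53): chars_in_quartet=3 acc=0x3C035 bytes_emitted=0
After char 3 ('5'=57): chars_in_quartet=4 acc=0xF00D79 -> emit F0 0D 79, reset; bytes_emitted=3
After char 4 ('j'=35): chars_in_quartet=1 acc=0x23 bytes_emitted=3

Answer: 1 0x23 3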